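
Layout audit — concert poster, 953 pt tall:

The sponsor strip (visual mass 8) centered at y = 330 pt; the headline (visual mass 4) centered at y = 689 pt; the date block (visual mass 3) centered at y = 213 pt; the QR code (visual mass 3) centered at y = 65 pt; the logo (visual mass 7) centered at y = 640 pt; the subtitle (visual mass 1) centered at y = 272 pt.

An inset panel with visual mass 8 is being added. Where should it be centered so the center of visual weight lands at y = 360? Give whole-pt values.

y ≈ 157

New total weight: (8 + 4 + 3 + 3 + 7 + 1) + 8 = 34.
y: need Σw·y = 34·360 = 12240. Existing = 8·330 + 4·689 + 3·213 + 3·65 + 7·640 + 1·272 = 10982. Remainder 1258 / 8 ≈ 157.25.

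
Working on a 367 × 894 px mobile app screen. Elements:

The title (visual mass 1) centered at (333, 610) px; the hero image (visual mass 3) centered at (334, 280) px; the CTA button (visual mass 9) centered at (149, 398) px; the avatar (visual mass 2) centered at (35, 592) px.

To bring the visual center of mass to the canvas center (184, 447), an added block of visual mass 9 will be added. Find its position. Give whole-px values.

With the added block, Σw becomes 1 + 3 + 9 + 2 + 9 = 24.
x: need Σw·x = 24·184 = 4416. Existing = 1·333 + 3·334 + 9·149 + 2·35 = 2746. Remainder 1670 / 9 ≈ 185.56.
y: need Σw·y = 24·447 = 10728. Existing = 1·610 + 3·280 + 9·398 + 2·592 = 6216. Remainder 4512 / 9 ≈ 501.33.

(186, 501)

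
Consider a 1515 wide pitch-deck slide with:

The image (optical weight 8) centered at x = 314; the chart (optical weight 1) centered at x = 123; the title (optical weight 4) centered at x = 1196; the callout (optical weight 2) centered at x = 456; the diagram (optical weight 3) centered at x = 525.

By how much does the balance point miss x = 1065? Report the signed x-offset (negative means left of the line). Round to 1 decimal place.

≈ -514.7

Weights sum to 8 + 1 + 4 + 2 + 3 = 18.
x: (8·314 + 1·123 + 4·1196 + 2·456 + 3·525) / 18 = 9906 / 18 ≈ 550.33
Difference: 550.33 − 1065 ≈ -514.67.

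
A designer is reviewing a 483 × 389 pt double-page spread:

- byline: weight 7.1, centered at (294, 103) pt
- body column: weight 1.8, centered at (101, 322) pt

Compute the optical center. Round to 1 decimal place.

Weights sum to 7.1 + 1.8 = 8.9.
x-moment: 7.1·294 + 1.8·101 = 2269.2; centroid 2269.2/8.9 ≈ 254.97.
y-moment: 7.1·103 + 1.8·322 = 1310.9; centroid 1310.9/8.9 ≈ 147.29.

(255.0, 147.3)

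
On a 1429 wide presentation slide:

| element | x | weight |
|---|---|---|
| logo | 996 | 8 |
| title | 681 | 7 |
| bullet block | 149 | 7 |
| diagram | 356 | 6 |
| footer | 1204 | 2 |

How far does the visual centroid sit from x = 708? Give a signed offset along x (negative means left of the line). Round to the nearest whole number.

Total weight = 8 + 7 + 7 + 6 + 2 = 30.
x: (8·996 + 7·681 + 7·149 + 6·356 + 2·1204) / 30 = 18322 / 30 ≈ 610.73
Against x = 708, that's 610.73 − 708 = -97.27.

≈ -97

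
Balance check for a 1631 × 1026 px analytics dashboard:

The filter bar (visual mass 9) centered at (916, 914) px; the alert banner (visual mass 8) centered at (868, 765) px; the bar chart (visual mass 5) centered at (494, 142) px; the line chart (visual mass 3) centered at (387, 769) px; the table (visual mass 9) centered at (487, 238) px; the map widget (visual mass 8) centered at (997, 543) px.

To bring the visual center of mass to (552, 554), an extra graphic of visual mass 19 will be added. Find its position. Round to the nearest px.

(131, 523)

With the extra graphic, Σw becomes 9 + 8 + 5 + 3 + 9 + 8 + 19 = 61.
x: need Σw·x = 61·552 = 33672. Existing = 9·916 + 8·868 + 5·494 + 3·387 + 9·487 + 8·997 = 31178. Remainder 2494 / 19 ≈ 131.26.
y: need Σw·y = 61·554 = 33794. Existing = 9·914 + 8·765 + 5·142 + 3·769 + 9·238 + 8·543 = 23849. Remainder 9945 / 19 ≈ 523.42.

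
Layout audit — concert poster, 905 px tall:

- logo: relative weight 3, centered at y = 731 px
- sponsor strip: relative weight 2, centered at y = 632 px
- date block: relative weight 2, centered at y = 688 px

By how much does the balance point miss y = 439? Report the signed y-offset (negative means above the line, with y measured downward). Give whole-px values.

Weights sum to 3 + 2 + 2 = 7.
Σw·y = 3·731 + 2·632 + 2·688 = 4833, so ȳ = 4833/7 ≈ 690.43.
Difference: 690.43 − 439 ≈ 251.43.

≈ 251 px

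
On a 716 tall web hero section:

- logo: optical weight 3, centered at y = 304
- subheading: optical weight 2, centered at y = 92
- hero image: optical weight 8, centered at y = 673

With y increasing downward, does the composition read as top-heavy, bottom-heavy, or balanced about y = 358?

Total weight = 3 + 2 + 8 = 13.
Σw·y = 3·304 + 2·92 + 8·673 = 6480, so ȳ = 6480/13 ≈ 498.46.
498.5 lies below (larger y than) the midline 358, so the layout is bottom-heavy.

bottom-heavy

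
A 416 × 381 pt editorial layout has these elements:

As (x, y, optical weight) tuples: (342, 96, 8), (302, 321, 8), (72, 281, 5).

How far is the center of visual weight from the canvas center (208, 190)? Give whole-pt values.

≈ 65 pt

Total weight = 8 + 8 + 5 = 21.
x-moment: 8·342 + 8·302 + 5·72 = 5512; centroid 5512/21 ≈ 262.48.
y-moment: 8·96 + 8·321 + 5·281 = 4741; centroid 4741/21 ≈ 225.76.
Offset from (208, 190): Δx ≈ 54.48, Δy ≈ 35.76; distance = √(Δx² + Δy²) ≈ 65.17.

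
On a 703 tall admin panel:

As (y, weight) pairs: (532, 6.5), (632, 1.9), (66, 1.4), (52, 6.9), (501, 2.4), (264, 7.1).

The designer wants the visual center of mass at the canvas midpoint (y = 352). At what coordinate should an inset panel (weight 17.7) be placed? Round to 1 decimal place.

New total weight: (6.5 + 1.9 + 1.4 + 6.9 + 2.4 + 7.1) + 17.7 = 43.9.
y: target moment 43.9×352 = 15452.8; current 6.5·532 + 1.9·632 + 1.4·66 + 6.9·52 + 2.4·501 + 7.1·264 = 8186.8; the inset panel supplies 7266.0, so y = 7266.0/17.7 ≈ 410.51.

y ≈ 410.5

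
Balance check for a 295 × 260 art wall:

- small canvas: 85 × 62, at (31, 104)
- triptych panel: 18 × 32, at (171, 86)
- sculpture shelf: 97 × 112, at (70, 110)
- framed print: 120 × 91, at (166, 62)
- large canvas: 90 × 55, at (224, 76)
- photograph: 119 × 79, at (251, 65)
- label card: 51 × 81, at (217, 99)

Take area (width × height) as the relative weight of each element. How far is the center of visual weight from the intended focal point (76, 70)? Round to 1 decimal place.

Taking area as weight: small canvas 85·62 = 5270, triptych panel 18·32 = 576, sculpture shelf 97·112 = 10864, framed print 120·91 = 10920, large canvas 90·55 = 4950, photograph 119·79 = 9401, label card 51·81 = 4131. Sum 46112.
x-moment: 5270·31 + 576·171 + 10864·70 + 10920·166 + 4950·224 + 9401·251 + 4131·217 = 7199944; centroid 7199944/46112 ≈ 156.14.
y-moment: 5270·104 + 576·86 + 10864·110 + 10920·62 + 4950·76 + 9401·65 + 4131·99 = 3865930; centroid 3865930/46112 ≈ 83.84.
Relative to (76, 70): Δ = (80.14, 13.84); |Δ| = √(80.14² + 13.84²) ≈ 81.33.

≈ 81.3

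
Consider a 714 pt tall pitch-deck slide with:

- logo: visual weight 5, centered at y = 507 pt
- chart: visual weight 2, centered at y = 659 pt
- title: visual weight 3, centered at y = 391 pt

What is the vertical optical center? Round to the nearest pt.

Weights sum to 5 + 2 + 3 = 10.
y: (5·507 + 2·659 + 3·391) / 10 = 5026 / 10 ≈ 502.60

y ≈ 503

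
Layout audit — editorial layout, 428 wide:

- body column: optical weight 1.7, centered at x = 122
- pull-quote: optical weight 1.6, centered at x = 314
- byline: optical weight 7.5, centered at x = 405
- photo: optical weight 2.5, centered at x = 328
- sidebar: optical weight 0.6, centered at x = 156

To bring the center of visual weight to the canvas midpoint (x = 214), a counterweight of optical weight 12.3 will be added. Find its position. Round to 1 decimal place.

x ≈ 76.9

With the counterweight, Σw becomes 1.7 + 1.6 + 7.5 + 2.5 + 0.6 + 12.3 = 26.2.
x: target moment 26.2×214 = 5606.8; current 1.7·122 + 1.6·314 + 7.5·405 + 2.5·328 + 0.6·156 = 4660.9; the counterweight supplies 945.9, so x = 945.9/12.3 ≈ 76.90.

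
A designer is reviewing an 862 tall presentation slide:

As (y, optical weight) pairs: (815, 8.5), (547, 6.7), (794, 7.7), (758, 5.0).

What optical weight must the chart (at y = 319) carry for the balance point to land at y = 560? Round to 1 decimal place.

Fixed elements: Σw = 8.5 + 6.7 + 7.7 + 5.0 = 27.9, Σw·y = 8.5·815 + 6.7·547 + 7.7·794 + 5.0·758 = 20496.2.
For the centroid to hit 560: (20496.2 + w·319) / (27.9 + w) = 560.
Rearranging, w·(319 − 560) = 560·27.9 − 20496.2 = -4872.2, so w ≈ -4872.2/-241 = 20.22.

w ≈ 20.2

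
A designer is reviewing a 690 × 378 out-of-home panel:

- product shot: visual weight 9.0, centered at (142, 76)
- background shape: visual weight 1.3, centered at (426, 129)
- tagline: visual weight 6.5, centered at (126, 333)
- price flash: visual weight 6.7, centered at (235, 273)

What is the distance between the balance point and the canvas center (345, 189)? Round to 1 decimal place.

Weights sum to 9.0 + 1.3 + 6.5 + 6.7 = 23.5.
Σw·x = 9.0·142 + 1.3·426 + 6.5·126 + 6.7·235 = 4225.3, so x̄ = 4225.3/23.5 ≈ 179.80.
Σw·y = 9.0·76 + 1.3·129 + 6.5·333 + 6.7·273 = 4845.3, so ȳ = 4845.3/23.5 ≈ 206.18.
Relative to (345, 189): Δ = (-165.20, 17.18); |Δ| = √(-165.20² + 17.18²) ≈ 166.09.

≈ 166.1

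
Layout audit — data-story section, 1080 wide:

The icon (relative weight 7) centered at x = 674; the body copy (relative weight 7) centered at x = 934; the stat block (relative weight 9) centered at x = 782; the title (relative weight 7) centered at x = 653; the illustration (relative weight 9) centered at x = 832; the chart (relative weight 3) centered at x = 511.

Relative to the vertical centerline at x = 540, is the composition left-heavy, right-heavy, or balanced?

Weights sum to 7 + 7 + 9 + 7 + 9 + 3 = 42.
x: moment 31886 / weight 42 ≈ 759.19
759.2 vs midline 540 → right-heavy.

right-heavy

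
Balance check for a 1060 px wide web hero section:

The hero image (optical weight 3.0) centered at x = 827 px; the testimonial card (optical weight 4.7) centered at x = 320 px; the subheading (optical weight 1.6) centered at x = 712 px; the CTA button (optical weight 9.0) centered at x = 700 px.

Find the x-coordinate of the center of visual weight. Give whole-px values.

Weights sum to 3.0 + 4.7 + 1.6 + 9.0 = 18.3.
Σw·x = 3.0·827 + 4.7·320 + 1.6·712 + 9.0·700 = 11424.2, so x̄ = 11424.2/18.3 ≈ 624.27.

x ≈ 624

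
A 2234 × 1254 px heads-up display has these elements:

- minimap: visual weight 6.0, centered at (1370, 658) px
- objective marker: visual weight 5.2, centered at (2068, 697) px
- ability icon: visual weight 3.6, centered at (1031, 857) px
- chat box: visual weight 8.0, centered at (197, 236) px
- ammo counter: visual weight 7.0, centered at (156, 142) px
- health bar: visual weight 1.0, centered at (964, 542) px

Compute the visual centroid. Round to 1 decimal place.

Σw = 6.0 + 5.2 + 3.6 + 8.0 + 7.0 + 1.0 = 30.8.
x: moment 26317.2 / weight 30.8 ≈ 854.45
Σw·y = 14081.6; ȳ = 14081.6/30.8 ≈ 457.19.

(854.5, 457.2)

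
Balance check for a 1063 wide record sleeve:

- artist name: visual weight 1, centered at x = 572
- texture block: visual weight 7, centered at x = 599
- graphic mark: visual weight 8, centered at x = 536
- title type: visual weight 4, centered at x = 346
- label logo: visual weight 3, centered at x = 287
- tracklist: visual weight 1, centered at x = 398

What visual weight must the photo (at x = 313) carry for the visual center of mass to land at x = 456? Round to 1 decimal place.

Existing Σw = 24 (1 + 7 + 8 + 4 + 3 + 1); existing moment 1·572 + 7·599 + 8·536 + 4·346 + 3·287 + 1·398 = 11696.
Balance at x = 456 requires (11696 + w·313) / (24 + w) = 456.
Rearranging, w·(313 − 456) = 456·24 − 11696 = -752, so w ≈ -752/-143 = 5.26.

w ≈ 5.3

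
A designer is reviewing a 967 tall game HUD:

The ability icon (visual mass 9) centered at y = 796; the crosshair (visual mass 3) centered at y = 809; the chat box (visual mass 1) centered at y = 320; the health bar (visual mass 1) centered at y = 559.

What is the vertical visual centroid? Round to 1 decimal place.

y ≈ 747.9

Σw = 9 + 3 + 1 + 1 = 14.
y-moment: 9·796 + 3·809 + 1·320 + 1·559 = 10470; centroid 10470/14 ≈ 747.86.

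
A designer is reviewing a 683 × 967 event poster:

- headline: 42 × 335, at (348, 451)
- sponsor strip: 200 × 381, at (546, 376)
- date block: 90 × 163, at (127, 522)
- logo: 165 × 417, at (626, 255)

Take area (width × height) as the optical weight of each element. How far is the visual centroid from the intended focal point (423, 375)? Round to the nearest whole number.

Areas: headline 42·335 = 14070, sponsor strip 200·381 = 76200, date block 90·163 = 14670, logo 165·417 = 68805. Total weight = 173745.
Σw·x = 14070·348 + 76200·546 + 14670·127 + 68805·626 = 91436580, so x̄ = 91436580/173745 ≈ 526.27.
Σw·y = 14070·451 + 76200·376 + 14670·522 + 68805·255 = 60199785, so ȳ = 60199785/173745 ≈ 346.48.
Relative to (423, 375): Δ = (103.27, -28.52); |Δ| = √(103.27² + -28.52²) ≈ 107.13.

≈ 107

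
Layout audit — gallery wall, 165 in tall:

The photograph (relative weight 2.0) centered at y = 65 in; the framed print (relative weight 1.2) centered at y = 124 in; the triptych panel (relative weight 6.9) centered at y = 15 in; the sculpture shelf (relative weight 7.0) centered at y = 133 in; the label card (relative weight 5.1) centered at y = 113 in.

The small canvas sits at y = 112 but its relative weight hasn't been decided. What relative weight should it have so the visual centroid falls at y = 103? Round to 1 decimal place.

w ≈ 44.1

Existing Σw = 22.2 (2.0 + 1.2 + 6.9 + 7.0 + 5.1); existing moment 2.0·65 + 1.2·124 + 6.9·15 + 7.0·133 + 5.1·113 = 1889.6.
Set Σw·y/Σw = 103: (1889.6 + 112w) = 103·(22.2 + w).
Rearranging, w·(112 − 103) = 103·22.2 − 1889.6 = 397.0, so w ≈ 397.0/9 = 44.11.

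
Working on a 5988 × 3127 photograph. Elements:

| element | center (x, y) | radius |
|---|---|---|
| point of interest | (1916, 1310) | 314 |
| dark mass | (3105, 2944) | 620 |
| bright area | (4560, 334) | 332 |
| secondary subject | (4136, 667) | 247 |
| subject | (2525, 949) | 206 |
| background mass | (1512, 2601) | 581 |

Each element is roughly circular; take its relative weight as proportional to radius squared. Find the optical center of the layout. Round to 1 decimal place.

(2663.8, 2181.9)

r² weights: point of interest 314² = 98596, dark mass 620² = 384400, bright area 332² = 110224, secondary subject 247² = 61009, subject 206² = 42436, background mass 581² = 337561. Total = 1034226.
x: (98596·1916 + 384400·3105 + 110224·4560 + 61009·4136 + 42436·2525 + 337561·1512) / 1034226 = 2754969732 / 1034226 ≈ 2663.80
y: (98596·1310 + 384400·2944 + 110224·334 + 61009·667 + 42436·949 + 337561·2601) / 1034226 = 2256610104 / 1034226 ≈ 2181.93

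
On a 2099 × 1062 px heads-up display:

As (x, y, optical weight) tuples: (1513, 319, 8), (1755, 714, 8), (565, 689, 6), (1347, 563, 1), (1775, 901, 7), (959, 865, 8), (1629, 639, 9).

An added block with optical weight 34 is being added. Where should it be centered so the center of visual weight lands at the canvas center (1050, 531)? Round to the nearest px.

New total weight: (8 + 8 + 6 + 1 + 7 + 8 + 9) + 34 = 81.
Along x: (65639 + 34·x) / 81 = 1050 (existing moment 8·1513 + 8·1755 + 6·565 + 1·1347 + 7·1775 + 8·959 + 9·1629 = 65639) ⇒ x = (85050 − 65639) / 34 ≈ 570.91.
Along y: (31939 + 34·y) / 81 = 531 (existing moment 8·319 + 8·714 + 6·689 + 1·563 + 7·901 + 8·865 + 9·639 = 31939) ⇒ y = (43011 − 31939) / 34 ≈ 325.65.

(571, 326)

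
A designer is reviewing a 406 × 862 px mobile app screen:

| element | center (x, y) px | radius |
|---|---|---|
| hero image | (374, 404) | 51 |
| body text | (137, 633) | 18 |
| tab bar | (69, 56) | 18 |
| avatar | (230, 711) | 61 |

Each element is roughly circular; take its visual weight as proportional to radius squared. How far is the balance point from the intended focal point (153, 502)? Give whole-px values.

Weights ∝ r²: hero image 51² = 2601, body text 18² = 324, tab bar 18² = 324, avatar 61² = 3721; Σw = 6970.
Σw·x = 2601·374 + 324·137 + 324·69 + 3721·230 = 1895348, so x̄ = 1895348/6970 ≈ 271.93.
Σw·y = 2601·404 + 324·633 + 324·56 + 3721·711 = 3919671, so ȳ = 3919671/6970 ≈ 562.36.
Offset from (153, 502): Δx ≈ 118.93, Δy ≈ 60.36; distance = √(Δx² + Δy²) ≈ 133.37.

≈ 133 px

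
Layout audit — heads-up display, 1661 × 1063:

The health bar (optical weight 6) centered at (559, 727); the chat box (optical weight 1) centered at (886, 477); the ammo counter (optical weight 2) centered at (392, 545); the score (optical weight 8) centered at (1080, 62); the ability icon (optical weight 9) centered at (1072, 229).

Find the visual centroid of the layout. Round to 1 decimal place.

Weights sum to 6 + 1 + 2 + 8 + 9 = 26.
Σw·x = 6·559 + 1·886 + 2·392 + 8·1080 + 9·1072 = 23312, so x̄ = 23312/26 ≈ 896.62.
Σw·y = 6·727 + 1·477 + 2·545 + 8·62 + 9·229 = 8486, so ȳ = 8486/26 ≈ 326.38.

(896.6, 326.4)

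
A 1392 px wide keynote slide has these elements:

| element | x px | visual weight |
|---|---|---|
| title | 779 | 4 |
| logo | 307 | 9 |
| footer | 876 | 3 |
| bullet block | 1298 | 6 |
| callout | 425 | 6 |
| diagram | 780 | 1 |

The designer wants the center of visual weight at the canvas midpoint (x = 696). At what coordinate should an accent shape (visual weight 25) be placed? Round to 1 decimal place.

x ≈ 718.4

With the accent shape, Σw becomes 4 + 9 + 3 + 6 + 6 + 1 + 25 = 54.
x: target moment 54×696 = 37584; current 4·779 + 9·307 + 3·876 + 6·1298 + 6·425 + 1·780 = 19625; the accent shape supplies 17959, so x = 17959/25 ≈ 718.36.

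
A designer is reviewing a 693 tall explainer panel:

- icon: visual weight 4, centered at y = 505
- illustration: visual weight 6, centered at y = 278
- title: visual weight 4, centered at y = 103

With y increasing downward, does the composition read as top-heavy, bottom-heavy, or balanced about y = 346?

top-heavy

Total weight = 4 + 6 + 4 = 14.
y: (4·505 + 6·278 + 4·103) / 14 = 4100 / 14 ≈ 292.86
292.9 vs midline 346 → top-heavy.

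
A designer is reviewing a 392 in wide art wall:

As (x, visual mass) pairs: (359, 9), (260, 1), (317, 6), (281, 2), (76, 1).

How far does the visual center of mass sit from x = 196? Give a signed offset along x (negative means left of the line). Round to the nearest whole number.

≈ 121 in

Weights sum to 9 + 1 + 6 + 2 + 1 = 19.
Σw·x = 9·359 + 1·260 + 6·317 + 2·281 + 1·76 = 6031, so x̄ = 6031/19 ≈ 317.42.
Difference: 317.42 − 196 ≈ 121.42.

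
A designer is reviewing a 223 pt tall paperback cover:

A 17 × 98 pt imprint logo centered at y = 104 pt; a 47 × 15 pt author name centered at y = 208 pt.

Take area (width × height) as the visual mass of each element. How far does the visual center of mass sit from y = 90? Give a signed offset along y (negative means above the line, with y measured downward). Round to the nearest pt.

≈ 45 pt

Areas → weights: imprint logo 17·98 = 1666, author name 47·15 = 705; Σw = 2371.
Σw·y = 1666·104 + 705·208 = 319904, so ȳ = 319904/2371 ≈ 134.92.
Difference: 134.92 − 90 ≈ 44.92.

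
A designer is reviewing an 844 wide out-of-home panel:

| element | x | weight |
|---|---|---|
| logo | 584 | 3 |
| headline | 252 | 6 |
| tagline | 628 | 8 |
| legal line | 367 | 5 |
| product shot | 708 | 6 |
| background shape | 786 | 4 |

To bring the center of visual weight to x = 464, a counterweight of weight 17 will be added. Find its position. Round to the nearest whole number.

With the counterweight, Σw becomes 3 + 6 + 8 + 5 + 6 + 4 + 17 = 49.
x: target moment 49×464 = 22736; current 3·584 + 6·252 + 8·628 + 5·367 + 6·708 + 4·786 = 17515; the counterweight supplies 5221, so x = 5221/17 ≈ 307.12.

x ≈ 307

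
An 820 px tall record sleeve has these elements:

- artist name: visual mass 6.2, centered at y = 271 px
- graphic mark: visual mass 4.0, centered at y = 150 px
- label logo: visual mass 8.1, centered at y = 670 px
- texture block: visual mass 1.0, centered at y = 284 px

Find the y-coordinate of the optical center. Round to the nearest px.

Total weight = 6.2 + 4.0 + 8.1 + 1.0 = 19.3.
y: (6.2·271 + 4.0·150 + 8.1·670 + 1.0·284) / 19.3 = 7991.2 / 19.3 ≈ 414.05

y ≈ 414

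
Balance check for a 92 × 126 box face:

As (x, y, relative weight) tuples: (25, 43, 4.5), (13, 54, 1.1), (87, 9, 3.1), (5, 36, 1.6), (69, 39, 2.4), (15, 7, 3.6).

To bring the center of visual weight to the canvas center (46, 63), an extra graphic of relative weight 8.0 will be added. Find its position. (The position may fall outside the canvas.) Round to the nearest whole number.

After adding the extra graphic, total weight = 4.5 + 1.1 + 3.1 + 1.6 + 2.4 + 3.6 + 8.0 = 24.3.
x: need Σw·x = 24.3·46 = 1117.8. Existing = 4.5·25 + 1.1·13 + 3.1·87 + 1.6·5 + 2.4·69 + 3.6·15 = 624.1. Remainder 493.7 / 8.0 ≈ 61.71.
y: need Σw·y = 24.3·63 = 1530.9. Existing = 4.5·43 + 1.1·54 + 3.1·9 + 1.6·36 + 2.4·39 + 3.6·7 = 457.2. Remainder 1073.7 / 8.0 ≈ 134.21.

(62, 134)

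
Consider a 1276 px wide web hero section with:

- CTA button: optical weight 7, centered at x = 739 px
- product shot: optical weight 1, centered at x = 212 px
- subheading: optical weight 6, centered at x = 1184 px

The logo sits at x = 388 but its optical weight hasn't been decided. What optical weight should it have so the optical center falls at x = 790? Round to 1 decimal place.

w ≈ 3.6

Fixed elements: Σw = 7 + 1 + 6 = 14, Σw·x = 7·739 + 1·212 + 6·1184 = 12489.
For the centroid to hit 790: (12489 + w·388) / (14 + w) = 790.
Solving: w = (790·14 − 12489) / (388 − 790) = -1429 / -402 ≈ 3.55.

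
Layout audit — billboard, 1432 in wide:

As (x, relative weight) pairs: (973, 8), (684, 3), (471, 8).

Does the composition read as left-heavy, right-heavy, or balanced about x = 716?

balanced

Σw = 8 + 3 + 8 = 19.
x: (8·973 + 3·684 + 8·471) / 19 = 13604 / 19 ≈ 716.00
The centroid 716.00 matches the midline at 716, so the layout is balanced.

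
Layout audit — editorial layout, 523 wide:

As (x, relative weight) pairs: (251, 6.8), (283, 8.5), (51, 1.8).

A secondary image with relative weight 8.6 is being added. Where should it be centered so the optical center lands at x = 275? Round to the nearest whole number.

New total weight: (6.8 + 8.5 + 1.8) + 8.6 = 25.7.
x: need Σw·x = 25.7·275 = 7067.5. Existing = 6.8·251 + 8.5·283 + 1.8·51 = 4204.1. Remainder 2863.4 / 8.6 ≈ 332.95.

x ≈ 333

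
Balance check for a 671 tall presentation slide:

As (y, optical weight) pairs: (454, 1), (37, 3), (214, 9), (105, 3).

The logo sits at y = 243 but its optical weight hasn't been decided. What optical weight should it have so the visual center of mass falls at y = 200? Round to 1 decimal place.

w ≈ 9.2

Existing Σw = 16 (1 + 3 + 9 + 3); existing moment 1·454 + 3·37 + 9·214 + 3·105 = 2806.
Balance at y = 200 requires (2806 + w·243) / (16 + w) = 200.
Solving: w = (200·16 − 2806) / (243 − 200) = 394 / 43 ≈ 9.16.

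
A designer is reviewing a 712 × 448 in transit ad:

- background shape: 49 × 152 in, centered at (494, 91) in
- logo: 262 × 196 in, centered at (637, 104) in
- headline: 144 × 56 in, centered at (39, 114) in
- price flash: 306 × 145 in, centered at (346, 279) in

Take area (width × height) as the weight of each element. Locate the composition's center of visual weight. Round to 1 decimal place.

(468.0, 173.7)

Areas: background shape 49·152 = 7448, logo 262·196 = 51352, headline 144·56 = 8064, price flash 306·145 = 44370. Total weight = 111234.
x: (7448·494 + 51352·637 + 8064·39 + 44370·346) / 111234 = 52057052 / 111234 ≈ 468.00
y: (7448·91 + 51352·104 + 8064·114 + 44370·279) / 111234 = 19316902 / 111234 ≈ 173.66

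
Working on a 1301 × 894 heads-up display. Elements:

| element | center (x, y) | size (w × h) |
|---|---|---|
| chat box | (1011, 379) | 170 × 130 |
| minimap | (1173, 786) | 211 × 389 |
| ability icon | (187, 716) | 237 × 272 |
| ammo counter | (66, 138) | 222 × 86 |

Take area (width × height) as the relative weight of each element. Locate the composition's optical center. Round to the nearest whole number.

Areas: chat box 170·130 = 22100, minimap 211·389 = 82079, ability icon 237·272 = 64464, ammo counter 222·86 = 19092. Total weight = 187735.
x-moment: 22100·1011 + 82079·1173 + 64464·187 + 19092·66 = 131936607; centroid 131936607/187735 ≈ 702.78.
y-moment: 22100·379 + 82079·786 + 64464·716 + 19092·138 = 121680914; centroid 121680914/187735 ≈ 648.15.

(703, 648)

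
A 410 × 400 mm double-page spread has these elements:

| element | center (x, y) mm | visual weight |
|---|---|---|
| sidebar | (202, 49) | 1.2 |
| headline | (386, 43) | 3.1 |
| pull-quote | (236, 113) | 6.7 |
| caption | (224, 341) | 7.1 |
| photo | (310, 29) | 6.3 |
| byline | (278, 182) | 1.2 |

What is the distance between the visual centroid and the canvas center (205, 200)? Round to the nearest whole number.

≈ 83 mm

Weights sum to 1.2 + 3.1 + 6.7 + 7.1 + 6.3 + 1.2 = 25.6.
x-moment: 1.2·202 + 3.1·386 + 6.7·236 + 7.1·224 + 6.3·310 + 1.2·278 = 6897.2; centroid 6897.2/25.6 ≈ 269.42.
y-moment: 1.2·49 + 3.1·43 + 6.7·113 + 7.1·341 + 6.3·29 + 1.2·182 = 3771.4; centroid 3771.4/25.6 ≈ 147.32.
Relative to (205, 200): Δ = (64.42, -52.68); |Δ| = √(64.42² + -52.68²) ≈ 83.22.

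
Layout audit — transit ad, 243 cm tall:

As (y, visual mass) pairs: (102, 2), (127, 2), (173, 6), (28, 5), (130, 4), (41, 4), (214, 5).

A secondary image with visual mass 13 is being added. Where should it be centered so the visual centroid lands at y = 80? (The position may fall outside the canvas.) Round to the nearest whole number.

New total weight: (2 + 2 + 6 + 5 + 4 + 4 + 5) + 13 = 41.
y: need Σw·y = 41·80 = 3280. Existing = 2·102 + 2·127 + 6·173 + 5·28 + 4·130 + 4·41 + 5·214 = 3390. Remainder -110 / 13 ≈ -8.46.

y ≈ -8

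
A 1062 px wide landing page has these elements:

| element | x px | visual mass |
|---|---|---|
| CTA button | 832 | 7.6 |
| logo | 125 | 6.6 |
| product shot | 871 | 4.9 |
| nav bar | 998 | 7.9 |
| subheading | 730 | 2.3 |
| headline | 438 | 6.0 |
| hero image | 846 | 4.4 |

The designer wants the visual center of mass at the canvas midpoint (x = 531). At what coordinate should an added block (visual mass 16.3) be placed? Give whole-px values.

After adding the added block, total weight = 7.6 + 6.6 + 4.9 + 7.9 + 2.3 + 6.0 + 4.4 + 16.3 = 56.0.
x: need Σw·x = 56.0·531 = 29736.0. Existing = 7.6·832 + 6.6·125 + 4.9·871 + 7.9·998 + 2.3·730 + 6.0·438 + 4.4·846 = 27329.7. Remainder 2406.3 / 16.3 ≈ 147.63.

x ≈ 148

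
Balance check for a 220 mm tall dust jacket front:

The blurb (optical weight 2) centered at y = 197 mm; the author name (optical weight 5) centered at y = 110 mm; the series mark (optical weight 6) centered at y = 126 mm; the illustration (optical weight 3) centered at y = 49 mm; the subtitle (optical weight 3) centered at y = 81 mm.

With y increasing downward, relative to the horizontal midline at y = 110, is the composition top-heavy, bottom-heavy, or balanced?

Total weight = 2 + 5 + 6 + 3 + 3 = 19.
y: (2·197 + 5·110 + 6·126 + 3·49 + 3·81) / 19 = 2090 / 19 ≈ 110.00
That equals the midline 110 — balanced.

balanced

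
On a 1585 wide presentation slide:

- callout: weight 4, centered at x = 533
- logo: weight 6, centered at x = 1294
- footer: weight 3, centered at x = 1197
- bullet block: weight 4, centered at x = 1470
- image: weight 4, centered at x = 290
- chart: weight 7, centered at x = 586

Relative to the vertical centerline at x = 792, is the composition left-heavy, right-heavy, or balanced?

right-heavy

Σw = 4 + 6 + 3 + 4 + 4 + 7 = 28.
Σw·x = 4·533 + 6·1294 + 3·1197 + 4·1470 + 4·290 + 7·586 = 24629, so x̄ = 24629/28 ≈ 879.61.
Since 879.6 is right of 792, the composition reads right-heavy.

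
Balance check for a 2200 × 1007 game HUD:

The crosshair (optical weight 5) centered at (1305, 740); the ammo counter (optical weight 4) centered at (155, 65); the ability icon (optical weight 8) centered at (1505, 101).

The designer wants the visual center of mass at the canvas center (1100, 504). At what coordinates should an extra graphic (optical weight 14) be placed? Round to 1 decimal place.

With the extra graphic, Σw becomes 5 + 4 + 8 + 14 = 31.
x: target moment 31×1100 = 34100; current 5·1305 + 4·155 + 8·1505 = 19185; the extra graphic supplies 14915, so x = 14915/14 ≈ 1065.36.
y: target moment 31×504 = 15624; current 5·740 + 4·65 + 8·101 = 4768; the extra graphic supplies 10856, so y = 10856/14 ≈ 775.43.

(1065.4, 775.4)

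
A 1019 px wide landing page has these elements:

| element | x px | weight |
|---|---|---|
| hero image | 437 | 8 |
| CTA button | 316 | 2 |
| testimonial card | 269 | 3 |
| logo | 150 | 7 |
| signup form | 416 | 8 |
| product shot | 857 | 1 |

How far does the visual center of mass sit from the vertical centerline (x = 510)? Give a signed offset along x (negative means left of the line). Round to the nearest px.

Total weight = 8 + 2 + 3 + 7 + 8 + 1 = 29.
x: moment 10170 / weight 29 ≈ 350.69
Difference: 350.69 − 510 ≈ -159.31.

≈ -159 px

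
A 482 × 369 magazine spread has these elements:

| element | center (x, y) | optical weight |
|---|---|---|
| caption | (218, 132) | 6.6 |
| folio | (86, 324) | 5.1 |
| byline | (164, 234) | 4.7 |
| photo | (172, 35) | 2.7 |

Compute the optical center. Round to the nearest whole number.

Weights sum to 6.6 + 5.1 + 4.7 + 2.7 = 19.1.
Σw·x = 6.6·218 + 5.1·86 + 4.7·164 + 2.7·172 = 3112.6, so x̄ = 3112.6/19.1 ≈ 162.96.
Σw·y = 6.6·132 + 5.1·324 + 4.7·234 + 2.7·35 = 3717.9, so ȳ = 3717.9/19.1 ≈ 194.65.

(163, 195)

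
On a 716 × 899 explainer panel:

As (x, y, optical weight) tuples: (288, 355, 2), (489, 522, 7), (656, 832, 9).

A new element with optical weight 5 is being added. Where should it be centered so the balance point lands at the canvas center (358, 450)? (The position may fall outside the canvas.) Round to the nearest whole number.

(-334, -300)

After adding the new element, total weight = 2 + 7 + 9 + 5 = 23.
Along x: (9903 + 5·x) / 23 = 358 (existing moment 2·288 + 7·489 + 9·656 = 9903) ⇒ x = (8234 − 9903) / 5 ≈ -333.80.
Along y: (11852 + 5·y) / 23 = 450 (existing moment 2·355 + 7·522 + 9·832 = 11852) ⇒ y = (10350 − 11852) / 5 ≈ -300.40.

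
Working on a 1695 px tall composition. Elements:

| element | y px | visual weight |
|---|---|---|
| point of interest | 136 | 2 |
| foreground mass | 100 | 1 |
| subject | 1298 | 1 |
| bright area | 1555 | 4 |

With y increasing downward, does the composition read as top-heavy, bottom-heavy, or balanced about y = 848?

bottom-heavy

Weights sum to 2 + 1 + 1 + 4 = 8.
y: (2·136 + 1·100 + 1·1298 + 4·1555) / 8 = 7890 / 8 ≈ 986.25
Since 986.2 is below (larger y than) 848, the composition reads bottom-heavy.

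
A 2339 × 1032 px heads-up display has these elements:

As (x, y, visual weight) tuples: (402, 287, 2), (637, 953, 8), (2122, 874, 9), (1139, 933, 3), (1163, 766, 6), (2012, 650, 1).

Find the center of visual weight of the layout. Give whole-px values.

Weights sum to 2 + 8 + 9 + 3 + 6 + 1 = 29.
x: (2·402 + 8·637 + 9·2122 + 3·1139 + 6·1163 + 1·2012) / 29 = 37405 / 29 ≈ 1289.83
y: (2·287 + 8·953 + 9·874 + 3·933 + 6·766 + 1·650) / 29 = 24109 / 29 ≈ 831.34

(1290, 831)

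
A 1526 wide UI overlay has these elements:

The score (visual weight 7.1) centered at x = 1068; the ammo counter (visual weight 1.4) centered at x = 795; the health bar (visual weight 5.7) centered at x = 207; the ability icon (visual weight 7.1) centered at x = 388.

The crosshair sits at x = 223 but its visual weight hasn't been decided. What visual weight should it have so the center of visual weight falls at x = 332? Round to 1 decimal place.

w ≈ 51.0

Known weights sum to 7.1 + 1.4 + 5.7 + 7.1 = 21.3; their moment is 7.1·1068 + 1.4·795 + 5.7·207 + 7.1·388 = 12630.5.
For the centroid to hit 332: (12630.5 + w·223) / (21.3 + w) = 332.
Solving: w = (332·21.3 − 12630.5) / (223 − 332) = -5558.9 / -109 ≈ 51.00.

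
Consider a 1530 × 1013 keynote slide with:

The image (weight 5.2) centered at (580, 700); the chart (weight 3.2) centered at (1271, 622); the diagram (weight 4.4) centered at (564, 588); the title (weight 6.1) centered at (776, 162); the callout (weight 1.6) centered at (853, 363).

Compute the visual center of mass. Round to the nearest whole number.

(764, 477)

Total weight = 5.2 + 3.2 + 4.4 + 6.1 + 1.6 = 20.5.
x-moment: 5.2·580 + 3.2·1271 + 4.4·564 + 6.1·776 + 1.6·853 = 15663.2; centroid 15663.2/20.5 ≈ 764.06.
y-moment: 5.2·700 + 3.2·622 + 4.4·588 + 6.1·162 + 1.6·363 = 9786.6; centroid 9786.6/20.5 ≈ 477.40.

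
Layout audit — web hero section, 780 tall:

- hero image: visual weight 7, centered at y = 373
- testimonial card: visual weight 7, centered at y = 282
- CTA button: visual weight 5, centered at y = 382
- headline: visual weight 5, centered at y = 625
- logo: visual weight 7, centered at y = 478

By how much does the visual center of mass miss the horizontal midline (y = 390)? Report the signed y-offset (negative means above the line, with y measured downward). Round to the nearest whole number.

≈ 28

Total weight = 7 + 7 + 5 + 5 + 7 = 31.
y: (7·373 + 7·282 + 5·382 + 5·625 + 7·478) / 31 = 12966 / 31 ≈ 418.26
Difference: 418.26 − 390 ≈ 28.26.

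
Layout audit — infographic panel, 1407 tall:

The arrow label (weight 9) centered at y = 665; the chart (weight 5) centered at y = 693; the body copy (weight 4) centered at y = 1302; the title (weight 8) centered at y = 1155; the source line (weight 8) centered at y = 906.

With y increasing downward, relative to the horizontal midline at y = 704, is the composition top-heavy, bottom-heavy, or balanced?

bottom-heavy

Total weight = 9 + 5 + 4 + 8 + 8 = 34.
y-moment: 9·665 + 5·693 + 4·1302 + 8·1155 + 8·906 = 31146; centroid 31146/34 ≈ 916.06.
Since 916.1 is below (larger y than) 704, the composition reads bottom-heavy.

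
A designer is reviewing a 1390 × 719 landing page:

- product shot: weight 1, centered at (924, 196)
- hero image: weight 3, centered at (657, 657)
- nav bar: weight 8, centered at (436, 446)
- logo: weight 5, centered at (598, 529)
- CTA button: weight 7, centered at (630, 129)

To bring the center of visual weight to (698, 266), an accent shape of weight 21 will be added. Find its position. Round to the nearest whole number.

New total weight: (1 + 3 + 8 + 5 + 7) + 21 = 45.
Along x: (13783 + 21·x) / 45 = 698 (existing moment 1·924 + 3·657 + 8·436 + 5·598 + 7·630 = 13783) ⇒ x = (31410 − 13783) / 21 ≈ 839.38.
Along y: (9283 + 21·y) / 45 = 266 (existing moment 1·196 + 3·657 + 8·446 + 5·529 + 7·129 = 9283) ⇒ y = (11970 − 9283) / 21 ≈ 127.95.

(839, 128)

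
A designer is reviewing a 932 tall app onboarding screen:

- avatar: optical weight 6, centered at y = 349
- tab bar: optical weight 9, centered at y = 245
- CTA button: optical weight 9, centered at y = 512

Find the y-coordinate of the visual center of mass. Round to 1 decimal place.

y ≈ 371.1

Σw = 6 + 9 + 9 = 24.
y-moment: 6·349 + 9·245 + 9·512 = 8907; centroid 8907/24 ≈ 371.12.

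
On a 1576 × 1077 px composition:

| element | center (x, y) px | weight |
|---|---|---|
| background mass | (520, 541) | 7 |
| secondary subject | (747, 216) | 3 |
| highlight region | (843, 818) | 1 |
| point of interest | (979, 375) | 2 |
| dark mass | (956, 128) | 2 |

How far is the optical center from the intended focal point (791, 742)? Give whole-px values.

≈ 336 px

Total weight = 7 + 3 + 1 + 2 + 2 = 15.
x-moment: 7·520 + 3·747 + 1·843 + 2·979 + 2·956 = 10594; centroid 10594/15 ≈ 706.27.
y-moment: 7·541 + 3·216 + 1·818 + 2·375 + 2·128 = 6259; centroid 6259/15 ≈ 417.27.
Relative to (791, 742): Δ = (-84.73, -324.73); |Δ| = √(-84.73² + -324.73²) ≈ 335.61.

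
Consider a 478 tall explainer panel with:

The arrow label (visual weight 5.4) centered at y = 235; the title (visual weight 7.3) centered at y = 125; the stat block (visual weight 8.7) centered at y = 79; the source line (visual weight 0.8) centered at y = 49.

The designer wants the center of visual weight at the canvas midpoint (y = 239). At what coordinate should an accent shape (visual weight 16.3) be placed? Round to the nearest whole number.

After adding the accent shape, total weight = 5.4 + 7.3 + 8.7 + 0.8 + 16.3 = 38.5.
y: target moment 38.5×239 = 9201.5; current 5.4·235 + 7.3·125 + 8.7·79 + 0.8·49 = 2908.0; the accent shape supplies 6293.5, so y = 6293.5/16.3 ≈ 386.10.

y ≈ 386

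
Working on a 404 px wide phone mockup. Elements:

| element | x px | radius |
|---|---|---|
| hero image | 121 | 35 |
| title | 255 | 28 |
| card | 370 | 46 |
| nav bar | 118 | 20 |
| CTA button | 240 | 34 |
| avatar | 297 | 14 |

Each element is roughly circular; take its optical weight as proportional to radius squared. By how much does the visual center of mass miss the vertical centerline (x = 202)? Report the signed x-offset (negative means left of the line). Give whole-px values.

r² weights: hero image 35² = 1225, title 28² = 784, card 46² = 2116, nav bar 20² = 400, CTA button 34² = 1156, avatar 14² = 196. Total = 5877.
x: (1225·121 + 784·255 + 2116·370 + 400·118 + 1156·240 + 196·297) / 5877 = 1513917 / 5877 ≈ 257.60
Against x = 202, that's 257.60 − 202 = 55.60.

≈ 56 px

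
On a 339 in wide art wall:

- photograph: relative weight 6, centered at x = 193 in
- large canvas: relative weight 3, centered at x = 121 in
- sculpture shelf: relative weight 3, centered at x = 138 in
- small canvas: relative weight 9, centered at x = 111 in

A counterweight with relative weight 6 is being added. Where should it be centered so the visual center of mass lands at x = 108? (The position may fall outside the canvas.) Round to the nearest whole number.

x ≈ -3

After adding the counterweight, total weight = 6 + 3 + 3 + 9 + 6 = 27.
x: target moment 27×108 = 2916; current 6·193 + 3·121 + 3·138 + 9·111 = 2934; the counterweight supplies -18, so x = -18/6 ≈ -3.00.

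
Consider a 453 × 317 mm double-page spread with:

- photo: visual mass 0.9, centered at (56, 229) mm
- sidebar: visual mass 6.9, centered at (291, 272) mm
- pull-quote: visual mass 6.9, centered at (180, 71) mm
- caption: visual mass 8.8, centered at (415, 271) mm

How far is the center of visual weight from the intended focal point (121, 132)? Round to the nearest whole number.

≈ 192 mm

Total weight = 0.9 + 6.9 + 6.9 + 8.8 = 23.5.
x-moment: 0.9·56 + 6.9·291 + 6.9·180 + 8.8·415 = 6952.3; centroid 6952.3/23.5 ≈ 295.84.
y-moment: 0.9·229 + 6.9·272 + 6.9·71 + 8.8·271 = 4957.6; centroid 4957.6/23.5 ≈ 210.96.
Relative to (121, 132): Δ = (174.84, 78.96); |Δ| = √(174.84² + 78.96²) ≈ 191.85.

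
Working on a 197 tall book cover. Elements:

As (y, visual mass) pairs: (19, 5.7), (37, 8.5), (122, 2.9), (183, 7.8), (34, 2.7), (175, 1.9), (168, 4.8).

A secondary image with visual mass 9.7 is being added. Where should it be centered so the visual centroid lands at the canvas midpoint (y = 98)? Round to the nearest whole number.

After adding the secondary image, total weight = 5.7 + 8.5 + 2.9 + 7.8 + 2.7 + 1.9 + 4.8 + 9.7 = 44.0.
y: need Σw·y = 44.0·98 = 4312.0. Existing = 5.7·19 + 8.5·37 + 2.9·122 + 7.8·183 + 2.7·34 + 1.9·175 + 4.8·168 = 3434.7. Remainder 877.3 / 9.7 ≈ 90.44.

y ≈ 90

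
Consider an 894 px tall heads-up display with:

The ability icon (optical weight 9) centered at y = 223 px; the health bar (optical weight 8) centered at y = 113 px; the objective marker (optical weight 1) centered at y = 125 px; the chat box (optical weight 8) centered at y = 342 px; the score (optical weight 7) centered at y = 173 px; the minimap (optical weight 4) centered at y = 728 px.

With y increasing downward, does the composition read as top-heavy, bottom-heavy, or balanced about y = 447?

top-heavy

Σw = 9 + 8 + 1 + 8 + 7 + 4 = 37.
y-moment: 9·223 + 8·113 + 1·125 + 8·342 + 7·173 + 4·728 = 9895; centroid 9895/37 ≈ 267.43.
Since 267.4 is above (smaller y than) 447, the composition reads top-heavy.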